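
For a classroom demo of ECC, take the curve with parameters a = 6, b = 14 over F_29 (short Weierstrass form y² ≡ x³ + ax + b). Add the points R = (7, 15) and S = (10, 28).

(7, 15) + (10, 28). λ = (28 - 15)/(10 - 7) ≡ 13/3 mod 29. 3⁻¹ ≡ 10 (mod 29) since 3·10 = 30 ≡ 1, so λ ≡ 14.
  x = λ² - 7 - 10 = 196 - 17 ≡ 5; y = λ·(7 - 5) - 15 ≡ 13. → (5, 13)

(5, 13)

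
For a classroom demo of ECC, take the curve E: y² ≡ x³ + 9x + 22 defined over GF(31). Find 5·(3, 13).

(1, 1)

Write Q = (3, 13).
Repeated addition: build up to 5Q.
2Q: tangent at (3, 13): λ = (3·3² + 9)/(2·13) ≡ 5/26. 26⁻¹ ≡ 6 (mod 31), so λ ≡ 5·6 ≡ 30.
  x = λ² - 3 - 3 = 900 - 6 ≡ 26; y = λ·(3 - 26) - 13 ≡ 10. → (26, 10)
3Q: (26, 10) + (3, 13). λ = (13 - 10)/(3 - 26) ≡ 3/8 mod 31. 8⁻¹ ≡ 4 (mod 31) since 8·4 = 32 ≡ 1, so λ ≡ 12.
  x = λ² - 26 - 3 = 144 - 29 ≡ 22; y = λ·(26 - 22) - 10 ≡ 7. → (22, 7)
4Q: (22, 7) + (3, 13). λ = (13 - 7)/(3 - 22) ≡ 6/12 mod 31. 12⁻¹ ≡ 13 (mod 31) since 12·13 = 156 ≡ 1, so λ ≡ 16.
  x = λ² - 22 - 3 = 256 - 25 ≡ 14; y = λ·(22 - 14) - 7 ≡ 28. → (14, 28)
5Q: (14, 28) + (3, 13). λ = (13 - 28)/(3 - 14) ≡ 16/20 mod 31. 20⁻¹ ≡ 14 (mod 31), so λ ≡ 7.
  x = λ² - 14 - 3 = 49 - 17 ≡ 1; y = λ·(14 - 1) - 28 ≡ 1. → (1, 1)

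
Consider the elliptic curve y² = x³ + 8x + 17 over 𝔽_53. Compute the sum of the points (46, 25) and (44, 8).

(22, 20)

(46, 25) + (44, 8). λ = (8 - 25)/(44 - 46) ≡ 36/51 mod 53. 51⁻¹ ≡ 26 (mod 53) since 51·26 = 1326 ≡ 1, so λ ≡ 35.
  x = λ² - 46 - 44 = 1225 - 90 ≡ 22; y = λ·(46 - 22) - 25 ≡ 20. → (22, 20)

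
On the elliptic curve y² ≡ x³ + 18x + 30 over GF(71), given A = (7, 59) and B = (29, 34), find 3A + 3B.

First 3A:
Repeated addition: build up to 3A.
2A: tangent at (7, 59): λ = (3·7² + 18)/(2·59) ≡ 23/47. 47⁻¹ ≡ 68 (mod 71), so λ ≡ 23·68 ≡ 2.
  x = λ² - 7 - 7 = 4 - 14 ≡ 61; y = λ·(7 - 61) - 59 ≡ 46. → (61, 46)
3A: (61, 46) + (7, 59). λ = (59 - 46)/(7 - 61) ≡ 13/17 mod 71. 17⁻¹ ≡ 46 (mod 71), so λ ≡ 30.
  x = λ² - 61 - 7 = 900 - 68 ≡ 51; y = λ·(61 - 51) - 46 ≡ 41. → (51, 41)
3A = (51, 41).
Next 3B:
Repeated addition: build up to 3B.
2B: tangent at (29, 34): λ = (3·29² + 18)/(2·34) ≡ 56/68. 68⁻¹ ≡ 47 (mod 71), so λ ≡ 56·47 ≡ 5.
  x = λ² - 29 - 29 = 25 - 58 ≡ 38; y = λ·(29 - 38) - 34 ≡ 63. → (38, 63)
3B: (38, 63) + (29, 34). λ = (34 - 63)/(29 - 38) ≡ 42/62 mod 71. 62⁻¹ ≡ 63 (mod 71) since 62·63 = 3906 ≡ 1, so λ ≡ 19.
  x = λ² - 38 - 29 = 361 - 67 ≡ 10; y = λ·(38 - 10) - 63 ≡ 43. → (10, 43)
3B = (10, 43).
Finally 3A + 3B:
(51, 41) + (10, 43). λ = (43 - 41)/(10 - 51) ≡ 2/30 mod 71. 30⁻¹ ≡ 45 (mod 71), so λ ≡ 19.
  x = λ² - 51 - 10 = 361 - 61 ≡ 16; y = λ·(51 - 16) - 41 ≡ 56. → (16, 56)

(16, 56)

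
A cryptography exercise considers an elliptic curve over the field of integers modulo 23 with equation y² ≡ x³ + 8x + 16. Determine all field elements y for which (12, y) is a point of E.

x³ + 8x + 16 = 1840 ≡ 0 (mod 23).
Only y = 0 satisfies y² ≡ 0.

0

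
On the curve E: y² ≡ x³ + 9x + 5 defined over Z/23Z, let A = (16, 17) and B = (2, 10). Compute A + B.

(16, 17) + (2, 10). λ = (10 - 17)/(2 - 16) ≡ 16/9 mod 23. 9⁻¹ ≡ 18 (mod 23), so λ ≡ 12.
  x = λ² - 16 - 2 = 144 - 18 ≡ 11; y = λ·(16 - 11) - 17 ≡ 20. → (11, 20)

(11, 20)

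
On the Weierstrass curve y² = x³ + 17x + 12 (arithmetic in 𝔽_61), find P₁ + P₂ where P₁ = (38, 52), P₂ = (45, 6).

(38, 52) + (45, 6). λ = (6 - 52)/(45 - 38) ≡ 15/7 mod 61. 7⁻¹ ≡ 35 (mod 61), so λ ≡ 37.
  x = λ² - 38 - 45 = 1369 - 83 ≡ 5; y = λ·(38 - 5) - 52 ≡ 10. → (5, 10)

(5, 10)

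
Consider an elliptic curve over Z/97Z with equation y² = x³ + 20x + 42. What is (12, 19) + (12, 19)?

tangent at (12, 19): λ = (3·12² + 20)/(2·19) ≡ 64/38. 38⁻¹ ≡ 23 (mod 97), so λ ≡ 64·23 ≡ 17.
  x = λ² - 12 - 12 = 289 - 24 ≡ 71; y = λ·(12 - 71) - 19 ≡ 45. → (71, 45)

(71, 45)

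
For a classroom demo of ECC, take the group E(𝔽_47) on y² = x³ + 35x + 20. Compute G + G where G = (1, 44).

tangent at (1, 44): λ = (3·1² + 35)/(2·44) ≡ 38/41. 41⁻¹ ≡ 39 (mod 47) since 41·39 = 1599 ≡ 1, so λ ≡ 38·39 ≡ 25.
  x = λ² - 1 - 1 = 625 - 2 ≡ 12; y = λ·(1 - 12) - 44 ≡ 10. → (12, 10)

(12, 10)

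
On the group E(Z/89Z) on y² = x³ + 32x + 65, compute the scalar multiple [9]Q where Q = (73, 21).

Double-and-add on 9 = (1001)₂. Start with Q = (73, 21) for the leading 1-bit.
double: tangent at (73, 21): λ = (3·73² + 32)/(2·21) ≡ 88/42. 42⁻¹ ≡ 53 (mod 89), so λ ≡ 88·53 ≡ 36.
  x = λ² - 73 - 73 = 1296 - 146 ≡ 82; y = λ·(73 - 82) - 21 ≡ 11. → (82, 11)
double: tangent at (82, 11): λ = (3·82² + 32)/(2·11) ≡ 1/22. 22⁻¹ ≡ 85 (mod 89), so λ ≡ 1·85 ≡ 85.
  x = λ² - 82 - 82 = 7225 - 164 ≡ 30; y = λ·(82 - 30) - 11 ≡ 48. → (30, 48)
double: tangent at (30, 48): λ = (3·30² + 32)/(2·48) ≡ 62/7. 7⁻¹ ≡ 51 (mod 89), so λ ≡ 62·51 ≡ 47.
  x = λ² - 30 - 30 = 2209 - 60 ≡ 13; y = λ·(30 - 13) - 48 ≡ 39. → (13, 39)
add Q: (13, 39) + (73, 21). λ = (21 - 39)/(73 - 13) ≡ 71/60 mod 89. 60⁻¹ ≡ 46 (mod 89), so λ ≡ 62.
  x = λ² - 13 - 73 = 3844 - 86 ≡ 20; y = λ·(13 - 20) - 39 ≡ 61. → (20, 61)

(20, 61)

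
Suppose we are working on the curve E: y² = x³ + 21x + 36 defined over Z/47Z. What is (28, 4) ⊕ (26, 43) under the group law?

(9, 25)

(28, 4) + (26, 43). λ = (43 - 4)/(26 - 28) ≡ 39/45 mod 47. 45⁻¹ ≡ 23 (mod 47) since 45·23 = 1035 ≡ 1, so λ ≡ 4.
  x = λ² - 28 - 26 = 16 - 54 ≡ 9; y = λ·(28 - 9) - 4 ≡ 25. → (9, 25)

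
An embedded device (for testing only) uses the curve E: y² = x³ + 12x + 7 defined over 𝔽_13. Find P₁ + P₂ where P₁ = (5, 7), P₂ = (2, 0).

(10, 3)

(5, 7) + (2, 0). λ = (0 - 7)/(2 - 5) ≡ 6/10 mod 13. 10⁻¹ ≡ 4 (mod 13) since 10·4 = 40 ≡ 1, so λ ≡ 11.
  x = λ² - 5 - 2 = 121 - 7 ≡ 10; y = λ·(5 - 10) - 7 ≡ 3. → (10, 3)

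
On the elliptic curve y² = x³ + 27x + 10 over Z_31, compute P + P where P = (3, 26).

tangent at (3, 26): λ = (3·3² + 27)/(2·26) ≡ 23/21. 21⁻¹ ≡ 3 (mod 31), so λ ≡ 23·3 ≡ 7.
  x = λ² - 3 - 3 = 49 - 6 ≡ 12; y = λ·(3 - 12) - 26 ≡ 4. → (12, 4)

(12, 4)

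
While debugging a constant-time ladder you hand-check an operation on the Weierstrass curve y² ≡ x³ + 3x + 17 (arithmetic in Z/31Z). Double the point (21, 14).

tangent at (21, 14): λ = (3·21² + 3)/(2·14) ≡ 24/28. 28⁻¹ ≡ 10 (mod 31) since 28·10 = 280 ≡ 1, so λ ≡ 24·10 ≡ 23.
  x = λ² - 21 - 21 = 529 - 42 ≡ 22; y = λ·(21 - 22) - 14 ≡ 25. → (22, 25)

(22, 25)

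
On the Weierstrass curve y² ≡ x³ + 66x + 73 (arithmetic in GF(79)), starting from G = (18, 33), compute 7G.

(17, 5)

Double-and-add on 7 = (111)₂. Start with G = (18, 33) for the leading 1-bit.
double: tangent at (18, 33): λ = (3·18² + 66)/(2·33) ≡ 11/66. 66⁻¹ ≡ 6 (mod 79), so λ ≡ 11·6 ≡ 66.
  x = λ² - 18 - 18 = 4356 - 36 ≡ 54; y = λ·(18 - 54) - 33 ≡ 40. → (54, 40)
add G: (54, 40) + (18, 33). λ = (33 - 40)/(18 - 54) ≡ 72/43 mod 79. 43⁻¹ ≡ 68 (mod 79), so λ ≡ 77.
  x = λ² - 54 - 18 = 5929 - 72 ≡ 11; y = λ·(54 - 11) - 40 ≡ 32. → (11, 32)
double: tangent at (11, 32): λ = (3·11² + 66)/(2·32) ≡ 34/64. 64⁻¹ ≡ 21 (mod 79), so λ ≡ 34·21 ≡ 3.
  x = λ² - 11 - 11 = 9 - 22 ≡ 66; y = λ·(11 - 66) - 32 ≡ 40. → (66, 40)
add G: (66, 40) + (18, 33). λ = (33 - 40)/(18 - 66) ≡ 72/31 mod 79. 31⁻¹ ≡ 51 (mod 79) since 31·51 = 1581 ≡ 1, so λ ≡ 38.
  x = λ² - 66 - 18 = 1444 - 84 ≡ 17; y = λ·(66 - 17) - 40 ≡ 5. → (17, 5)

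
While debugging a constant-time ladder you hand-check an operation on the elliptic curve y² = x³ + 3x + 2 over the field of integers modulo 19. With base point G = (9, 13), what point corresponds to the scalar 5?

(9, 6)

Double-and-add on 5 = (101)₂. Start with G = (9, 13) for the leading 1-bit.
double: tangent at (9, 13): λ = (3·9² + 3)/(2·13) ≡ 18/7. 7⁻¹ ≡ 11 (mod 19), so λ ≡ 18·11 ≡ 8.
  x = λ² - 9 - 9 = 64 - 18 ≡ 8; y = λ·(9 - 8) - 13 ≡ 14. → (8, 14)
double: tangent at (8, 14): λ = (3·8² + 3)/(2·14) ≡ 5/9. 9⁻¹ ≡ 17 (mod 19) since 9·17 = 153 ≡ 1, so λ ≡ 5·17 ≡ 9.
  x = λ² - 8 - 8 = 81 - 16 ≡ 8; y = λ·(8 - 8) - 14 ≡ 5. → (8, 5)
add G: (8, 5) + (9, 13). λ = (13 - 5)/(9 - 8) ≡ 8/1 mod 19. 1⁻¹ ≡ 1 (mod 19), so λ ≡ 8.
  x = λ² - 8 - 9 = 64 - 17 ≡ 9; y = λ·(8 - 9) - 5 ≡ 6. → (9, 6)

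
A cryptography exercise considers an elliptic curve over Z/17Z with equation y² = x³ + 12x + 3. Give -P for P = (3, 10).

-(3, 10) = (3, -10 mod 17) = (3, 7).

(3, 7)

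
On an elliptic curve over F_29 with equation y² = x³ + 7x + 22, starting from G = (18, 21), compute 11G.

Repeated addition: build up to 11G.
2G: tangent at (18, 21): λ = (3·18² + 7)/(2·21) ≡ 22/13. 13⁻¹ ≡ 9 (mod 29) since 13·9 = 117 ≡ 1, so λ ≡ 22·9 ≡ 24.
  x = λ² - 18 - 18 = 576 - 36 ≡ 18; y = λ·(18 - 18) - 21 ≡ 8. → (18, 8)
3G: (18, 8) + (18, 21): same x and y₁ ≡ -y₂, so the sum is O.
4G: O + (18, 21) = (18, 21) (identity).
5G: tangent at (18, 21): λ = (3·18² + 7)/(2·21) ≡ 22/13. 13⁻¹ ≡ 9 (mod 29) since 13·9 = 117 ≡ 1, so λ ≡ 22·9 ≡ 24.
  x = λ² - 18 - 18 = 576 - 36 ≡ 18; y = λ·(18 - 18) - 21 ≡ 8. → (18, 8)
6G: (18, 8) + (18, 21): same x and y₁ ≡ -y₂, so the sum is O.
7G: O + (18, 21) = (18, 21) (identity).
8G: tangent at (18, 21): λ = (3·18² + 7)/(2·21) ≡ 22/13. 13⁻¹ ≡ 9 (mod 29) since 13·9 = 117 ≡ 1, so λ ≡ 22·9 ≡ 24.
  x = λ² - 18 - 18 = 576 - 36 ≡ 18; y = λ·(18 - 18) - 21 ≡ 8. → (18, 8)
9G: (18, 8) + (18, 21): same x and y₁ ≡ -y₂, so the sum is O.
10G: O + (18, 21) = (18, 21) (identity).
11G: tangent at (18, 21): λ = (3·18² + 7)/(2·21) ≡ 22/13. 13⁻¹ ≡ 9 (mod 29), so λ ≡ 22·9 ≡ 24.
  x = λ² - 18 - 18 = 576 - 36 ≡ 18; y = λ·(18 - 18) - 21 ≡ 8. → (18, 8)

(18, 8)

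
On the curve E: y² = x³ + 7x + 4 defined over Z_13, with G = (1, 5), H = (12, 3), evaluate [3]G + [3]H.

(3, 0)

First 3G:
Repeated addition: build up to 3G.
2G: tangent at (1, 5): λ = (3·1² + 7)/(2·5) ≡ 10/10. 10⁻¹ ≡ 4 (mod 13), so λ ≡ 10·4 ≡ 1.
  x = λ² - 1 - 1 = 1 - 2 ≡ 12; y = λ·(1 - 12) - 5 ≡ 10. → (12, 10)
3G: (12, 10) + (1, 5). λ = (5 - 10)/(1 - 12) ≡ 8/2 mod 13. 2⁻¹ ≡ 7 (mod 13), so λ ≡ 4.
  x = λ² - 12 - 1 = 16 - 13 ≡ 3; y = λ·(12 - 3) - 10 ≡ 0. → (3, 0)
3G = (3, 0).
Next 3H:
Repeated addition: build up to 3H.
2H: tangent at (12, 3): λ = (3·12² + 7)/(2·3) ≡ 10/6. 6⁻¹ ≡ 11 (mod 13), so λ ≡ 10·11 ≡ 6.
  x = λ² - 12 - 12 = 36 - 24 ≡ 12; y = λ·(12 - 12) - 3 ≡ 10. → (12, 10)
3H: (12, 10) + (12, 3): same x and y₁ ≡ -y₂, so the sum is O.
3H = O.
Finally 3G + 3H:
(3, 0) + O = (3, 0) (identity).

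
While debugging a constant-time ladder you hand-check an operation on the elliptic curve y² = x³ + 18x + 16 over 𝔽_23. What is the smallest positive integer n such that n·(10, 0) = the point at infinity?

2

2P: (10, 0) + (10, 0): same x and y₁ ≡ -y₂, so the sum is the point at infinity.
2P = the point at infinity, so the order is 2.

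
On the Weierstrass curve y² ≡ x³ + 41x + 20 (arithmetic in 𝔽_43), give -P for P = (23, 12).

-(23, 12) = (23, -12 mod 43) = (23, 31).

(23, 31)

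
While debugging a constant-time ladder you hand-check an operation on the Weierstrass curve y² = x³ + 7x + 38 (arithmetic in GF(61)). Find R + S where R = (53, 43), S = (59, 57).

(29, 13)

(53, 43) + (59, 57). λ = (57 - 43)/(59 - 53) ≡ 14/6 mod 61. 6⁻¹ ≡ 51 (mod 61), so λ ≡ 43.
  x = λ² - 53 - 59 = 1849 - 112 ≡ 29; y = λ·(53 - 29) - 43 ≡ 13. → (29, 13)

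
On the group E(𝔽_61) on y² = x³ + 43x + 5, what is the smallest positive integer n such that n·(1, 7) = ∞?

9

2P: tangent at (1, 7): λ = (3·1² + 43)/(2·7) ≡ 46/14. 14⁻¹ ≡ 48 (mod 61), so λ ≡ 46·48 ≡ 12.
  x = λ² - 1 - 1 = 144 - 2 ≡ 20; y = λ·(1 - 20) - 7 ≡ 9. → (20, 9)
3P: (20, 9) + (1, 7). λ = (7 - 9)/(1 - 20) ≡ 59/42 mod 61. 42⁻¹ ≡ 16 (mod 61) since 42·16 = 672 ≡ 1, so λ ≡ 29.
  x = λ² - 20 - 1 = 841 - 21 ≡ 27; y = λ·(20 - 27) - 9 ≡ 32. → (27, 32)
4P: (27, 32) + (1, 7). λ = (7 - 32)/(1 - 27) ≡ 36/35 mod 61. 35⁻¹ ≡ 7 (mod 61) since 35·7 = 245 ≡ 1, so λ ≡ 8.
  x = λ² - 27 - 1 = 64 - 28 ≡ 36; y = λ·(27 - 36) - 32 ≡ 18. → (36, 18)
5P: (36, 18) + (1, 7). λ = (7 - 18)/(1 - 36) ≡ 50/26 mod 61. 26⁻¹ ≡ 54 (mod 61) since 26·54 = 1404 ≡ 1, so λ ≡ 16.
  x = λ² - 36 - 1 = 256 - 37 ≡ 36; y = λ·(36 - 36) - 18 ≡ 43. → (36, 43)
6P: (36, 43) + (1, 7). λ = (7 - 43)/(1 - 36) ≡ 25/26 mod 61. 26⁻¹ ≡ 54 (mod 61), so λ ≡ 8.
  x = λ² - 36 - 1 = 64 - 37 ≡ 27; y = λ·(36 - 27) - 43 ≡ 29. → (27, 29)
7P: (27, 29) + (1, 7). λ = (7 - 29)/(1 - 27) ≡ 39/35 mod 61. 35⁻¹ ≡ 7 (mod 61) since 35·7 = 245 ≡ 1, so λ ≡ 29.
  x = λ² - 27 - 1 = 841 - 28 ≡ 20; y = λ·(27 - 20) - 29 ≡ 52. → (20, 52)
8P: (20, 52) + (1, 7). λ = (7 - 52)/(1 - 20) ≡ 16/42 mod 61. 42⁻¹ ≡ 16 (mod 61), so λ ≡ 12.
  x = λ² - 20 - 1 = 144 - 21 ≡ 1; y = λ·(20 - 1) - 52 ≡ 54. → (1, 54)
9P: (1, 54) + (1, 7): same x and y₁ ≡ -y₂, so the sum is ∞.
9P = ∞, so the order is 9.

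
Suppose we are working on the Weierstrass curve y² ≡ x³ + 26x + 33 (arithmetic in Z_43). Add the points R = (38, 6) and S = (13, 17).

(38, 6) + (13, 17). λ = (17 - 6)/(13 - 38) ≡ 11/18 mod 43. 18⁻¹ ≡ 12 (mod 43), so λ ≡ 3.
  x = λ² - 38 - 13 = 9 - 51 ≡ 1; y = λ·(38 - 1) - 6 ≡ 19. → (1, 19)

(1, 19)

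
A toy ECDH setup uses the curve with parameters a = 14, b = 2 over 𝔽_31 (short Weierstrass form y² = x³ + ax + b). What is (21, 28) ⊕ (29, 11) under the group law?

(17, 10)

(21, 28) + (29, 11). λ = (11 - 28)/(29 - 21) ≡ 14/8 mod 31. 8⁻¹ ≡ 4 (mod 31), so λ ≡ 25.
  x = λ² - 21 - 29 = 625 - 50 ≡ 17; y = λ·(21 - 17) - 28 ≡ 10. → (17, 10)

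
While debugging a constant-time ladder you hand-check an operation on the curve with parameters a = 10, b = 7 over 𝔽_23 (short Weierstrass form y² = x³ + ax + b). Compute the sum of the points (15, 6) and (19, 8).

(15, 6) + (19, 8). λ = (8 - 6)/(19 - 15) ≡ 2/4 mod 23. 4⁻¹ ≡ 6 (mod 23), so λ ≡ 12.
  x = λ² - 15 - 19 = 144 - 34 ≡ 18; y = λ·(15 - 18) - 6 ≡ 4. → (18, 4)

(18, 4)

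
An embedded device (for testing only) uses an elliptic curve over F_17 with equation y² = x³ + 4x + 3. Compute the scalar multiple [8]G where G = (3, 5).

Repeated addition: build up to 8G.
2G: tangent at (3, 5): λ = (3·3² + 4)/(2·5) ≡ 14/10. 10⁻¹ ≡ 12 (mod 17), so λ ≡ 14·12 ≡ 15.
  x = λ² - 3 - 3 = 225 - 6 ≡ 15; y = λ·(3 - 15) - 5 ≡ 2. → (15, 2)
3G: (15, 2) + (3, 5). λ = (5 - 2)/(3 - 15) ≡ 3/5 mod 17. 5⁻¹ ≡ 7 (mod 17), so λ ≡ 4.
  x = λ² - 15 - 3 = 16 - 18 ≡ 15; y = λ·(15 - 15) - 2 ≡ 15. → (15, 15)
4G: (15, 15) + (3, 5). λ = (5 - 15)/(3 - 15) ≡ 7/5 mod 17. 5⁻¹ ≡ 7 (mod 17) since 5·7 = 35 ≡ 1, so λ ≡ 15.
  x = λ² - 15 - 3 = 225 - 18 ≡ 3; y = λ·(15 - 3) - 15 ≡ 12. → (3, 12)
5G: (3, 12) + (3, 5): same x and y₁ ≡ -y₂, so the sum is 𝒪.
6G: 𝒪 + (3, 5) = (3, 5) (identity).
7G: tangent at (3, 5): λ = (3·3² + 4)/(2·5) ≡ 14/10. 10⁻¹ ≡ 12 (mod 17), so λ ≡ 14·12 ≡ 15.
  x = λ² - 3 - 3 = 225 - 6 ≡ 15; y = λ·(3 - 15) - 5 ≡ 2. → (15, 2)
8G: (15, 2) + (3, 5). λ = (5 - 2)/(3 - 15) ≡ 3/5 mod 17. 5⁻¹ ≡ 7 (mod 17), so λ ≡ 4.
  x = λ² - 15 - 3 = 16 - 18 ≡ 15; y = λ·(15 - 15) - 2 ≡ 15. → (15, 15)

(15, 15)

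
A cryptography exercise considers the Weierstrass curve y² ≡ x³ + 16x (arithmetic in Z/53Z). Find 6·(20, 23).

(52, 6)

Write G = (20, 23).
Repeated addition: build up to 6G.
2G: tangent at (20, 23): λ = (3·20² + 16)/(2·23) ≡ 50/46. 46⁻¹ ≡ 15 (mod 53) since 46·15 = 690 ≡ 1, so λ ≡ 50·15 ≡ 8.
  x = λ² - 20 - 20 = 64 - 40 ≡ 24; y = λ·(20 - 24) - 23 ≡ 51. → (24, 51)
3G: (24, 51) + (20, 23). λ = (23 - 51)/(20 - 24) ≡ 25/49 mod 53. 49⁻¹ ≡ 13 (mod 53), so λ ≡ 7.
  x = λ² - 24 - 20 = 49 - 44 ≡ 5; y = λ·(24 - 5) - 51 ≡ 29. → (5, 29)
4G: (5, 29) + (20, 23). λ = (23 - 29)/(20 - 5) ≡ 47/15 mod 53. 15⁻¹ ≡ 46 (mod 53) since 15·46 = 690 ≡ 1, so λ ≡ 42.
  x = λ² - 5 - 20 = 1764 - 25 ≡ 43; y = λ·(5 - 43) - 29 ≡ 18. → (43, 18)
5G: (43, 18) + (20, 23). λ = (23 - 18)/(20 - 43) ≡ 5/30 mod 53. 30⁻¹ ≡ 23 (mod 53), so λ ≡ 9.
  x = λ² - 43 - 20 = 81 - 63 ≡ 18; y = λ·(43 - 18) - 18 ≡ 48. → (18, 48)
6G: (18, 48) + (20, 23). λ = (23 - 48)/(20 - 18) ≡ 28/2 mod 53. 2⁻¹ ≡ 27 (mod 53), so λ ≡ 14.
  x = λ² - 18 - 20 = 196 - 38 ≡ 52; y = λ·(18 - 52) - 48 ≡ 6. → (52, 6)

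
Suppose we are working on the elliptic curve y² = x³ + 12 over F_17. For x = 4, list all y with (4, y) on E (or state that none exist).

x³ + 0x + 12 = 76 ≡ 8 (mod 17).
Square roots of 8 mod 17: 5 and 12 (since 5² = 25 ≡ 8).

5, 12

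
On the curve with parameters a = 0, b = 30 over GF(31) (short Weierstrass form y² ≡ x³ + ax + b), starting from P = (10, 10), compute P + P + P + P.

(2, 10)

Repeated addition: build up to 4P.
2P: tangent at (10, 10): λ = (3·10² + 0)/(2·10) ≡ 21/20. 20⁻¹ ≡ 14 (mod 31) since 20·14 = 280 ≡ 1, so λ ≡ 21·14 ≡ 15.
  x = λ² - 10 - 10 = 225 - 20 ≡ 19; y = λ·(10 - 19) - 10 ≡ 10. → (19, 10)
3P: (19, 10) + (10, 10). λ = (10 - 10)/(10 - 19) ≡ 0/22 mod 31. 22⁻¹ ≡ 24 (mod 31), so λ ≡ 0.
  x = λ² - 19 - 10 = 0 - 29 ≡ 2; y = λ·(19 - 2) - 10 ≡ 21. → (2, 21)
4P: (2, 21) + (10, 10). λ = (10 - 21)/(10 - 2) ≡ 20/8 mod 31. 8⁻¹ ≡ 4 (mod 31) since 8·4 = 32 ≡ 1, so λ ≡ 18.
  x = λ² - 2 - 10 = 324 - 12 ≡ 2; y = λ·(2 - 2) - 21 ≡ 10. → (2, 10)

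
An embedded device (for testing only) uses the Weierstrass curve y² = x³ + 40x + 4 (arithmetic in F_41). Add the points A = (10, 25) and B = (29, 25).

(10, 25) + (29, 25). λ = (25 - 25)/(29 - 10) ≡ 0/19 mod 41. 19⁻¹ ≡ 13 (mod 41) since 19·13 = 247 ≡ 1, so λ ≡ 0.
  x = λ² - 10 - 29 = 0 - 39 ≡ 2; y = λ·(10 - 2) - 25 ≡ 16. → (2, 16)

(2, 16)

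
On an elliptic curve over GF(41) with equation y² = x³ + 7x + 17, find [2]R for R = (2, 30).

tangent at (2, 30): λ = (3·2² + 7)/(2·30) ≡ 19/19. 19⁻¹ ≡ 13 (mod 41), so λ ≡ 19·13 ≡ 1.
  x = λ² - 2 - 2 = 1 - 4 ≡ 38; y = λ·(2 - 38) - 30 ≡ 16. → (38, 16)

(38, 16)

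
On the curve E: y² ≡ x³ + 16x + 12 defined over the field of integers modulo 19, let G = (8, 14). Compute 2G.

(7, 7)

tangent at (8, 14): λ = (3·8² + 16)/(2·14) ≡ 18/9. 9⁻¹ ≡ 17 (mod 19) since 9·17 = 153 ≡ 1, so λ ≡ 18·17 ≡ 2.
  x = λ² - 8 - 8 = 4 - 16 ≡ 7; y = λ·(8 - 7) - 14 ≡ 7. → (7, 7)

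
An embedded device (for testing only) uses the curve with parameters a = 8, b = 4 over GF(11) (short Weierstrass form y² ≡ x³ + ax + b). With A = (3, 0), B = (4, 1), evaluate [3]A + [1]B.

(5, 9)

First 3A:
Repeated addition: build up to 3A.
2A: (3, 0) + (3, 0): same x and y₁ ≡ -y₂, so the sum is O.
3A: O + (3, 0) = (3, 0) (identity).
3A = (3, 0).
Finally 3A + B:
(3, 0) + (4, 1). λ = (1 - 0)/(4 - 3) ≡ 1/1 mod 11. 1⁻¹ ≡ 1 (mod 11), so λ ≡ 1.
  x = λ² - 3 - 4 = 1 - 7 ≡ 5; y = λ·(3 - 5) - 0 ≡ 9. → (5, 9)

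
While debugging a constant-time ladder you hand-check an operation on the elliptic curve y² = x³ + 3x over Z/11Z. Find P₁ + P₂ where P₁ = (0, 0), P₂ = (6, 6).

(6, 5)

(0, 0) + (6, 6). λ = (6 - 0)/(6 - 0) ≡ 6/6 mod 11. 6⁻¹ ≡ 2 (mod 11), so λ ≡ 1.
  x = λ² - 0 - 6 = 1 - 6 ≡ 6; y = λ·(0 - 6) - 0 ≡ 5. → (6, 5)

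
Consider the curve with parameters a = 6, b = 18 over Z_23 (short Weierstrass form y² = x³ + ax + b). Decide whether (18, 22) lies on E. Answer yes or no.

y² = 22² ≡ 1; x³ + 6x + 18 = 5958 ≡ 1 (mod 23). 1 = 1.

yes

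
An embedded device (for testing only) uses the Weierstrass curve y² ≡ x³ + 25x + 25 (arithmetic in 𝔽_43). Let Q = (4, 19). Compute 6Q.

(36, 25)

Double-and-add on 6 = (110)₂. Start with Q = (4, 19) for the leading 1-bit.
double: tangent at (4, 19): λ = (3·4² + 25)/(2·19) ≡ 30/38. 38⁻¹ ≡ 17 (mod 43), so λ ≡ 30·17 ≡ 37.
  x = λ² - 4 - 4 = 1369 - 8 ≡ 28; y = λ·(4 - 28) - 19 ≡ 39. → (28, 39)
add Q: (28, 39) + (4, 19). λ = (19 - 39)/(4 - 28) ≡ 23/19 mod 43. 19⁻¹ ≡ 34 (mod 43), so λ ≡ 8.
  x = λ² - 28 - 4 = 64 - 32 ≡ 32; y = λ·(28 - 32) - 39 ≡ 15. → (32, 15)
double: tangent at (32, 15): λ = (3·32² + 25)/(2·15) ≡ 1/30. 30⁻¹ ≡ 33 (mod 43), so λ ≡ 1·33 ≡ 33.
  x = λ² - 32 - 32 = 1089 - 64 ≡ 36; y = λ·(32 - 36) - 15 ≡ 25. → (36, 25)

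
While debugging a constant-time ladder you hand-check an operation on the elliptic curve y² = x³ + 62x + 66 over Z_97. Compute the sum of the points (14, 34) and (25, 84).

(14, 34) + (25, 84). λ = (84 - 34)/(25 - 14) ≡ 50/11 mod 97. 11⁻¹ ≡ 53 (mod 97), so λ ≡ 31.
  x = λ² - 14 - 25 = 961 - 39 ≡ 49; y = λ·(14 - 49) - 34 ≡ 45. → (49, 45)

(49, 45)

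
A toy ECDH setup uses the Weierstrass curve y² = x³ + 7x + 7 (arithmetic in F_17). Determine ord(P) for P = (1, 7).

2P: tangent at (1, 7): λ = (3·1² + 7)/(2·7) ≡ 10/14. 14⁻¹ ≡ 11 (mod 17), so λ ≡ 10·11 ≡ 8.
  x = λ² - 1 - 1 = 64 - 2 ≡ 11; y = λ·(1 - 11) - 7 ≡ 15. → (11, 15)
3P: (11, 15) + (1, 7). λ = (7 - 15)/(1 - 11) ≡ 9/7 mod 17. 7⁻¹ ≡ 5 (mod 17) since 7·5 = 35 ≡ 1, so λ ≡ 11.
  x = λ² - 11 - 1 = 121 - 12 ≡ 7; y = λ·(11 - 7) - 15 ≡ 12. → (7, 12)
4P: (7, 12) + (1, 7). λ = (7 - 12)/(1 - 7) ≡ 12/11 mod 17. 11⁻¹ ≡ 14 (mod 17), so λ ≡ 15.
  x = λ² - 7 - 1 = 225 - 8 ≡ 13; y = λ·(7 - 13) - 12 ≡ 0. → (13, 0)
5P: (13, 0) + (1, 7). λ = (7 - 0)/(1 - 13) ≡ 7/5 mod 17. 5⁻¹ ≡ 7 (mod 17) since 5·7 = 35 ≡ 1, so λ ≡ 15.
  x = λ² - 13 - 1 = 225 - 14 ≡ 7; y = λ·(13 - 7) - 0 ≡ 5. → (7, 5)
6P: (7, 5) + (1, 7). λ = (7 - 5)/(1 - 7) ≡ 2/11 mod 17. 11⁻¹ ≡ 14 (mod 17), so λ ≡ 11.
  x = λ² - 7 - 1 = 121 - 8 ≡ 11; y = λ·(7 - 11) - 5 ≡ 2. → (11, 2)
7P: (11, 2) + (1, 7). λ = (7 - 2)/(1 - 11) ≡ 5/7 mod 17. 7⁻¹ ≡ 5 (mod 17) since 7·5 = 35 ≡ 1, so λ ≡ 8.
  x = λ² - 11 - 1 = 64 - 12 ≡ 1; y = λ·(11 - 1) - 2 ≡ 10. → (1, 10)
8P: (1, 10) + (1, 7): same x and y₁ ≡ -y₂, so the sum is the point at infinity.
8P = the point at infinity, so the order is 8.

8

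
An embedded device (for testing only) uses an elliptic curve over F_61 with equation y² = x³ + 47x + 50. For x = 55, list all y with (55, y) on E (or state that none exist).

x³ + 47x + 50 = 169010 ≡ 40 (mod 61).
40 is a non-residue mod 61; no y exists.

none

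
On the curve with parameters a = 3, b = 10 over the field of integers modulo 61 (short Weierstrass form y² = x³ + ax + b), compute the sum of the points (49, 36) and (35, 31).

(49, 36) + (35, 31). λ = (31 - 36)/(35 - 49) ≡ 56/47 mod 61. 47⁻¹ ≡ 13 (mod 61) since 47·13 = 611 ≡ 1, so λ ≡ 57.
  x = λ² - 49 - 35 = 3249 - 84 ≡ 54; y = λ·(49 - 54) - 36 ≡ 45. → (54, 45)

(54, 45)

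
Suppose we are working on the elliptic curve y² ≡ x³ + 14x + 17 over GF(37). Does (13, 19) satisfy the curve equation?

yes

y² = 19² ≡ 28; x³ + 14x + 17 = 2396 ≡ 28 (mod 37). 28 = 28.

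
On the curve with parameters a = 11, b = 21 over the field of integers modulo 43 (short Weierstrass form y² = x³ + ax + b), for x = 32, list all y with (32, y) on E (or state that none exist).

17, 26

x³ + 11x + 21 = 33141 ≡ 31 (mod 43).
Square roots of 31 mod 43: 17 and 26 (since 17² = 289 ≡ 31).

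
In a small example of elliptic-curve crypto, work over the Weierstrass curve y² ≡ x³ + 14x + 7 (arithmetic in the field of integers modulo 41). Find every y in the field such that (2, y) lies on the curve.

x³ + 14x + 7 = 43 ≡ 2 (mod 41).
Square roots of 2 mod 41: 17 and 24 (since 17² = 289 ≡ 2).

17, 24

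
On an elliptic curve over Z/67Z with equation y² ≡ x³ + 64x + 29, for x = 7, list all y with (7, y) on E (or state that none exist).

4, 63

x³ + 64x + 29 = 820 ≡ 16 (mod 67).
Square roots of 16 mod 67: 4 and 63 (since 4² = 16 ≡ 16).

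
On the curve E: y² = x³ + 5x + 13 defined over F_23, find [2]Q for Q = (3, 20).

tangent at (3, 20): λ = (3·3² + 5)/(2·20) ≡ 9/17. 17⁻¹ ≡ 19 (mod 23) since 17·19 = 323 ≡ 1, so λ ≡ 9·19 ≡ 10.
  x = λ² - 3 - 3 = 100 - 6 ≡ 2; y = λ·(3 - 2) - 20 ≡ 13. → (2, 13)

(2, 13)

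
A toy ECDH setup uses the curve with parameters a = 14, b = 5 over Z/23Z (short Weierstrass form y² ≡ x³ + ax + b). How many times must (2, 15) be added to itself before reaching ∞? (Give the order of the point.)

7

2P: tangent at (2, 15): λ = (3·2² + 14)/(2·15) ≡ 3/7. 7⁻¹ ≡ 10 (mod 23), so λ ≡ 3·10 ≡ 7.
  x = λ² - 2 - 2 = 49 - 4 ≡ 22; y = λ·(2 - 22) - 15 ≡ 6. → (22, 6)
3P: (22, 6) + (2, 15). λ = (15 - 6)/(2 - 22) ≡ 9/3 mod 23. 3⁻¹ ≡ 8 (mod 23) since 3·8 = 24 ≡ 1, so λ ≡ 3.
  x = λ² - 22 - 2 = 9 - 24 ≡ 8; y = λ·(22 - 8) - 6 ≡ 13. → (8, 13)
4P: (8, 13) + (2, 15). λ = (15 - 13)/(2 - 8) ≡ 2/17 mod 23. 17⁻¹ ≡ 19 (mod 23), so λ ≡ 15.
  x = λ² - 8 - 2 = 225 - 10 ≡ 8; y = λ·(8 - 8) - 13 ≡ 10. → (8, 10)
5P: (8, 10) + (2, 15). λ = (15 - 10)/(2 - 8) ≡ 5/17 mod 23. 17⁻¹ ≡ 19 (mod 23), so λ ≡ 3.
  x = λ² - 8 - 2 = 9 - 10 ≡ 22; y = λ·(8 - 22) - 10 ≡ 17. → (22, 17)
6P: (22, 17) + (2, 15). λ = (15 - 17)/(2 - 22) ≡ 21/3 mod 23. 3⁻¹ ≡ 8 (mod 23), so λ ≡ 7.
  x = λ² - 22 - 2 = 49 - 24 ≡ 2; y = λ·(22 - 2) - 17 ≡ 8. → (2, 8)
7P: (2, 8) + (2, 15): same x and y₁ ≡ -y₂, so the sum is ∞.
7P = ∞, so the order is 7.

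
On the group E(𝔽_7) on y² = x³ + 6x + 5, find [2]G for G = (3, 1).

tangent at (3, 1): λ = (3·3² + 6)/(2·1) ≡ 5/2. 2⁻¹ ≡ 4 (mod 7), so λ ≡ 5·4 ≡ 6.
  x = λ² - 3 - 3 = 36 - 6 ≡ 2; y = λ·(3 - 2) - 1 ≡ 5. → (2, 5)

(2, 5)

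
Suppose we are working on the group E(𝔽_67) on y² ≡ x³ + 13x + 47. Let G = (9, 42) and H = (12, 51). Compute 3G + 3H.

First 3G:
Repeated addition: build up to 3G.
2G: tangent at (9, 42): λ = (3·9² + 13)/(2·42) ≡ 55/17. 17⁻¹ ≡ 4 (mod 67) since 17·4 = 68 ≡ 1, so λ ≡ 55·4 ≡ 19.
  x = λ² - 9 - 9 = 361 - 18 ≡ 8; y = λ·(9 - 8) - 42 ≡ 44. → (8, 44)
3G: (8, 44) + (9, 42). λ = (42 - 44)/(9 - 8) ≡ 65/1 mod 67. 1⁻¹ ≡ 1 (mod 67) since 1·1 = 1 ≡ 1, so λ ≡ 65.
  x = λ² - 8 - 9 = 4225 - 17 ≡ 54; y = λ·(8 - 54) - 44 ≡ 48. → (54, 48)
3G = (54, 48).
Next 3H:
Repeated addition: build up to 3H.
2H: tangent at (12, 51): λ = (3·12² + 13)/(2·51) ≡ 43/35. 35⁻¹ ≡ 23 (mod 67), so λ ≡ 43·23 ≡ 51.
  x = λ² - 12 - 12 = 2601 - 24 ≡ 31; y = λ·(12 - 31) - 51 ≡ 52. → (31, 52)
3H: (31, 52) + (12, 51). λ = (51 - 52)/(12 - 31) ≡ 66/48 mod 67. 48⁻¹ ≡ 7 (mod 67), so λ ≡ 60.
  x = λ² - 31 - 12 = 3600 - 43 ≡ 6; y = λ·(31 - 6) - 52 ≡ 41. → (6, 41)
3H = (6, 41).
Finally 3G + 3H:
(54, 48) + (6, 41). λ = (41 - 48)/(6 - 54) ≡ 60/19 mod 67. 19⁻¹ ≡ 60 (mod 67), so λ ≡ 49.
  x = λ² - 54 - 6 = 2401 - 60 ≡ 63; y = λ·(54 - 63) - 48 ≡ 47. → (63, 47)

(63, 47)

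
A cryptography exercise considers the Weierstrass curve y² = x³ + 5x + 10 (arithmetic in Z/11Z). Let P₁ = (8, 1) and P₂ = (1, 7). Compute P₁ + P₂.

(8, 1) + (1, 7). λ = (7 - 1)/(1 - 8) ≡ 6/4 mod 11. 4⁻¹ ≡ 3 (mod 11), so λ ≡ 7.
  x = λ² - 8 - 1 = 49 - 9 ≡ 7; y = λ·(8 - 7) - 1 ≡ 6. → (7, 6)

(7, 6)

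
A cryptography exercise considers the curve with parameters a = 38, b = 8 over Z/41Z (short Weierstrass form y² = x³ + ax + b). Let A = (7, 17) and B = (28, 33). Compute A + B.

(5, 6)

(7, 17) + (28, 33). λ = (33 - 17)/(28 - 7) ≡ 16/21 mod 41. 21⁻¹ ≡ 2 (mod 41), so λ ≡ 32.
  x = λ² - 7 - 28 = 1024 - 35 ≡ 5; y = λ·(7 - 5) - 17 ≡ 6. → (5, 6)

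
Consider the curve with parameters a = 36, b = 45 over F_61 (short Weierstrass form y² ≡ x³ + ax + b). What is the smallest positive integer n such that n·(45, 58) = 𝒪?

7

2P: tangent at (45, 58): λ = (3·45² + 36)/(2·58) ≡ 11/55. 55⁻¹ ≡ 10 (mod 61), so λ ≡ 11·10 ≡ 49.
  x = λ² - 45 - 45 = 2401 - 90 ≡ 54; y = λ·(45 - 54) - 58 ≡ 50. → (54, 50)
3P: (54, 50) + (45, 58). λ = (58 - 50)/(45 - 54) ≡ 8/52 mod 61. 52⁻¹ ≡ 27 (mod 61), so λ ≡ 33.
  x = λ² - 54 - 45 = 1089 - 99 ≡ 14; y = λ·(54 - 14) - 50 ≡ 50. → (14, 50)
4P: (14, 50) + (45, 58). λ = (58 - 50)/(45 - 14) ≡ 8/31 mod 61. 31⁻¹ ≡ 2 (mod 61), so λ ≡ 16.
  x = λ² - 14 - 45 = 256 - 59 ≡ 14; y = λ·(14 - 14) - 50 ≡ 11. → (14, 11)
5P: (14, 11) + (45, 58). λ = (58 - 11)/(45 - 14) ≡ 47/31 mod 61. 31⁻¹ ≡ 2 (mod 61), so λ ≡ 33.
  x = λ² - 14 - 45 = 1089 - 59 ≡ 54; y = λ·(14 - 54) - 11 ≡ 11. → (54, 11)
6P: (54, 11) + (45, 58). λ = (58 - 11)/(45 - 54) ≡ 47/52 mod 61. 52⁻¹ ≡ 27 (mod 61), so λ ≡ 49.
  x = λ² - 54 - 45 = 2401 - 99 ≡ 45; y = λ·(54 - 45) - 11 ≡ 3. → (45, 3)
7P: (45, 3) + (45, 58): same x and y₁ ≡ -y₂, so the sum is 𝒪.
7P = 𝒪, so the order is 7.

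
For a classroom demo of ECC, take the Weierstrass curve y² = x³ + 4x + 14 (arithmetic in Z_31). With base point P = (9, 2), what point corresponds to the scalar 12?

(10, 0)

Double-and-add on 12 = (1100)₂. Start with P = (9, 2) for the leading 1-bit.
double: tangent at (9, 2): λ = (3·9² + 4)/(2·2) ≡ 30/4. 4⁻¹ ≡ 8 (mod 31) since 4·8 = 32 ≡ 1, so λ ≡ 30·8 ≡ 23.
  x = λ² - 9 - 9 = 529 - 18 ≡ 15; y = λ·(9 - 15) - 2 ≡ 15. → (15, 15)
add P: (15, 15) + (9, 2). λ = (2 - 15)/(9 - 15) ≡ 18/25 mod 31. 25⁻¹ ≡ 5 (mod 31), so λ ≡ 28.
  x = λ² - 15 - 9 = 784 - 24 ≡ 16; y = λ·(15 - 16) - 15 ≡ 19. → (16, 19)
double: tangent at (16, 19): λ = (3·16² + 4)/(2·19) ≡ 28/7. 7⁻¹ ≡ 9 (mod 31), so λ ≡ 28·9 ≡ 4.
  x = λ² - 16 - 16 = 16 - 32 ≡ 15; y = λ·(16 - 15) - 19 ≡ 16. → (15, 16)
double: tangent at (15, 16): λ = (3·15² + 4)/(2·16) ≡ 28/1. 1⁻¹ ≡ 1 (mod 31), so λ ≡ 28·1 ≡ 28.
  x = λ² - 15 - 15 = 784 - 30 ≡ 10; y = λ·(15 - 10) - 16 ≡ 0. → (10, 0)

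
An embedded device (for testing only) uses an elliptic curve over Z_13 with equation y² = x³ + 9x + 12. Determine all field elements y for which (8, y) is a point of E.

none

x³ + 9x + 12 = 596 ≡ 11 (mod 13).
11 is a non-residue mod 13; no y exists.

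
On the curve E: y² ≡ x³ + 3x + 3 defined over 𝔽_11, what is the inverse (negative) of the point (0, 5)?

(0, 6)

-(0, 5) = (0, -5 mod 11) = (0, 6).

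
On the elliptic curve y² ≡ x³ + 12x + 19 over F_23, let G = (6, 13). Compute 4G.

(10, 9)

Double-and-add on 4 = (100)₂. Start with G = (6, 13) for the leading 1-bit.
double: tangent at (6, 13): λ = (3·6² + 12)/(2·13) ≡ 5/3. 3⁻¹ ≡ 8 (mod 23), so λ ≡ 5·8 ≡ 17.
  x = λ² - 6 - 6 = 289 - 12 ≡ 1; y = λ·(6 - 1) - 13 ≡ 3. → (1, 3)
double: tangent at (1, 3): λ = (3·1² + 12)/(2·3) ≡ 15/6. 6⁻¹ ≡ 4 (mod 23), so λ ≡ 15·4 ≡ 14.
  x = λ² - 1 - 1 = 196 - 2 ≡ 10; y = λ·(1 - 10) - 3 ≡ 9. → (10, 9)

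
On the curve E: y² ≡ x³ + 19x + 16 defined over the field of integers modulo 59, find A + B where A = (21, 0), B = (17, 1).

(21, 0) + (17, 1). λ = (1 - 0)/(17 - 21) ≡ 1/55 mod 59. 55⁻¹ ≡ 44 (mod 59), so λ ≡ 44.
  x = λ² - 21 - 17 = 1936 - 38 ≡ 10; y = λ·(21 - 10) - 0 ≡ 12. → (10, 12)

(10, 12)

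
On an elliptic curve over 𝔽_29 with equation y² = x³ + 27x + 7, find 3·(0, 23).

(10, 28)

Write P = (0, 23).
Repeated addition: build up to 3P.
2P: tangent at (0, 23): λ = (3·0² + 27)/(2·23) ≡ 27/17. 17⁻¹ ≡ 12 (mod 29), so λ ≡ 27·12 ≡ 5.
  x = λ² - 0 - 0 = 25 - 0 ≡ 25; y = λ·(0 - 25) - 23 ≡ 26. → (25, 26)
3P: (25, 26) + (0, 23). λ = (23 - 26)/(0 - 25) ≡ 26/4 mod 29. 4⁻¹ ≡ 22 (mod 29), so λ ≡ 21.
  x = λ² - 25 - 0 = 441 - 25 ≡ 10; y = λ·(25 - 10) - 26 ≡ 28. → (10, 28)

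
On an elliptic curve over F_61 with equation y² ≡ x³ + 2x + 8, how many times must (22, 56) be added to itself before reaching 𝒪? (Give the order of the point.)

5

2P: tangent at (22, 56): λ = (3·22² + 2)/(2·56) ≡ 51/51. 51⁻¹ ≡ 6 (mod 61), so λ ≡ 51·6 ≡ 1.
  x = λ² - 22 - 22 = 1 - 44 ≡ 18; y = λ·(22 - 18) - 56 ≡ 9. → (18, 9)
3P: (18, 9) + (22, 56). λ = (56 - 9)/(22 - 18) ≡ 47/4 mod 61. 4⁻¹ ≡ 46 (mod 61), so λ ≡ 27.
  x = λ² - 18 - 22 = 729 - 40 ≡ 18; y = λ·(18 - 18) - 9 ≡ 52. → (18, 52)
4P: (18, 52) + (22, 56). λ = (56 - 52)/(22 - 18) ≡ 4/4 mod 61. 4⁻¹ ≡ 46 (mod 61), so λ ≡ 1.
  x = λ² - 18 - 22 = 1 - 40 ≡ 22; y = λ·(18 - 22) - 52 ≡ 5. → (22, 5)
5P: (22, 5) + (22, 56): same x and y₁ ≡ -y₂, so the sum is 𝒪.
5P = 𝒪, so the order is 5.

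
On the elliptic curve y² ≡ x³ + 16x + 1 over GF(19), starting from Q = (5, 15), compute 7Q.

Double-and-add on 7 = (111)₂. Start with Q = (5, 15) for the leading 1-bit.
double: tangent at (5, 15): λ = (3·5² + 16)/(2·15) ≡ 15/11. 11⁻¹ ≡ 7 (mod 19) since 11·7 = 77 ≡ 1, so λ ≡ 15·7 ≡ 10.
  x = λ² - 5 - 5 = 100 - 10 ≡ 14; y = λ·(5 - 14) - 15 ≡ 9. → (14, 9)
add Q: (14, 9) + (5, 15). λ = (15 - 9)/(5 - 14) ≡ 6/10 mod 19. 10⁻¹ ≡ 2 (mod 19) since 10·2 = 20 ≡ 1, so λ ≡ 12.
  x = λ² - 14 - 5 = 144 - 19 ≡ 11; y = λ·(14 - 11) - 9 ≡ 8. → (11, 8)
double: tangent at (11, 8): λ = (3·11² + 16)/(2·8) ≡ 18/16. 16⁻¹ ≡ 6 (mod 19), so λ ≡ 18·6 ≡ 13.
  x = λ² - 11 - 11 = 169 - 22 ≡ 14; y = λ·(11 - 14) - 8 ≡ 10. → (14, 10)
add Q: (14, 10) + (5, 15). λ = (15 - 10)/(5 - 14) ≡ 5/10 mod 19. 10⁻¹ ≡ 2 (mod 19) since 10·2 = 20 ≡ 1, so λ ≡ 10.
  x = λ² - 14 - 5 = 100 - 19 ≡ 5; y = λ·(14 - 5) - 10 ≡ 4. → (5, 4)

(5, 4)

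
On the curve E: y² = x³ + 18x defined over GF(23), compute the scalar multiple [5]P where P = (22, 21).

(5, 13)

Double-and-add on 5 = (101)₂. Start with P = (22, 21) for the leading 1-bit.
double: tangent at (22, 21): λ = (3·22² + 18)/(2·21) ≡ 21/19. 19⁻¹ ≡ 17 (mod 23), so λ ≡ 21·17 ≡ 12.
  x = λ² - 22 - 22 = 144 - 44 ≡ 8; y = λ·(22 - 8) - 21 ≡ 9. → (8, 9)
double: tangent at (8, 9): λ = (3·8² + 18)/(2·9) ≡ 3/18. 18⁻¹ ≡ 9 (mod 23), so λ ≡ 3·9 ≡ 4.
  x = λ² - 8 - 8 = 16 - 16 ≡ 0; y = λ·(8 - 0) - 9 ≡ 0. → (0, 0)
add P: (0, 0) + (22, 21). λ = (21 - 0)/(22 - 0) ≡ 21/22 mod 23. 22⁻¹ ≡ 22 (mod 23), so λ ≡ 2.
  x = λ² - 0 - 22 = 4 - 22 ≡ 5; y = λ·(0 - 5) - 0 ≡ 13. → (5, 13)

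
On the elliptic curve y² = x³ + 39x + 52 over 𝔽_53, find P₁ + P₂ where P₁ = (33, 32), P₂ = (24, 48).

(33, 32) + (24, 48). λ = (48 - 32)/(24 - 33) ≡ 16/44 mod 53. 44⁻¹ ≡ 47 (mod 53), so λ ≡ 10.
  x = λ² - 33 - 24 = 100 - 57 ≡ 43; y = λ·(33 - 43) - 32 ≡ 27. → (43, 27)

(43, 27)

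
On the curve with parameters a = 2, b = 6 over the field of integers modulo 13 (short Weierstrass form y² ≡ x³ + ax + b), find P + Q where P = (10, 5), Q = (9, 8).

(3, 0)

(10, 5) + (9, 8). λ = (8 - 5)/(9 - 10) ≡ 3/12 mod 13. 12⁻¹ ≡ 12 (mod 13), so λ ≡ 10.
  x = λ² - 10 - 9 = 100 - 19 ≡ 3; y = λ·(10 - 3) - 5 ≡ 0. → (3, 0)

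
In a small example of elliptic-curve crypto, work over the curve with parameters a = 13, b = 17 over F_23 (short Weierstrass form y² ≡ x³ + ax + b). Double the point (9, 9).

(21, 12)

tangent at (9, 9): λ = (3·9² + 13)/(2·9) ≡ 3/18. 18⁻¹ ≡ 9 (mod 23), so λ ≡ 3·9 ≡ 4.
  x = λ² - 9 - 9 = 16 - 18 ≡ 21; y = λ·(9 - 21) - 9 ≡ 12. → (21, 12)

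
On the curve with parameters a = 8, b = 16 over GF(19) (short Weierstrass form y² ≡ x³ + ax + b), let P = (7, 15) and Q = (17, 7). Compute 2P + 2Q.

(18, 8)

First 2P:
Repeated addition: build up to 2P.
2P: tangent at (7, 15): λ = (3·7² + 8)/(2·15) ≡ 3/11. 11⁻¹ ≡ 7 (mod 19), so λ ≡ 3·7 ≡ 2.
  x = λ² - 7 - 7 = 4 - 14 ≡ 9; y = λ·(7 - 9) - 15 ≡ 0. → (9, 0)
2P = (9, 0).
Next 2Q:
Repeated addition: build up to 2Q.
2Q: tangent at (17, 7): λ = (3·17² + 8)/(2·7) ≡ 1/14. 14⁻¹ ≡ 15 (mod 19), so λ ≡ 1·15 ≡ 15.
  x = λ² - 17 - 17 = 225 - 34 ≡ 1; y = λ·(17 - 1) - 7 ≡ 5. → (1, 5)
2Q = (1, 5).
Finally 2P + 2Q:
(9, 0) + (1, 5). λ = (5 - 0)/(1 - 9) ≡ 5/11 mod 19. 11⁻¹ ≡ 7 (mod 19), so λ ≡ 16.
  x = λ² - 9 - 1 = 256 - 10 ≡ 18; y = λ·(9 - 18) - 0 ≡ 8. → (18, 8)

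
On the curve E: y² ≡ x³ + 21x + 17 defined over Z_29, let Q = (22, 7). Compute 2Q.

tangent at (22, 7): λ = (3·22² + 21)/(2·7) ≡ 23/14. 14⁻¹ ≡ 27 (mod 29) since 14·27 = 378 ≡ 1, so λ ≡ 23·27 ≡ 12.
  x = λ² - 22 - 22 = 144 - 44 ≡ 13; y = λ·(22 - 13) - 7 ≡ 14. → (13, 14)

(13, 14)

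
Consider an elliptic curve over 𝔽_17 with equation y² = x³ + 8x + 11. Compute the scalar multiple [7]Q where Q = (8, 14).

Double-and-add on 7 = (111)₂. Start with Q = (8, 14) for the leading 1-bit.
double: tangent at (8, 14): λ = (3·8² + 8)/(2·14) ≡ 13/11. 11⁻¹ ≡ 14 (mod 17), so λ ≡ 13·14 ≡ 12.
  x = λ² - 8 - 8 = 144 - 16 ≡ 9; y = λ·(8 - 9) - 14 ≡ 8. → (9, 8)
add Q: (9, 8) + (8, 14). λ = (14 - 8)/(8 - 9) ≡ 6/16 mod 17. 16⁻¹ ≡ 16 (mod 17), so λ ≡ 11.
  x = λ² - 9 - 8 = 121 - 17 ≡ 2; y = λ·(9 - 2) - 8 ≡ 1. → (2, 1)
double: tangent at (2, 1): λ = (3·2² + 8)/(2·1) ≡ 3/2. 2⁻¹ ≡ 9 (mod 17), so λ ≡ 3·9 ≡ 10.
  x = λ² - 2 - 2 = 100 - 4 ≡ 11; y = λ·(2 - 11) - 1 ≡ 11. → (11, 11)
add Q: (11, 11) + (8, 14). λ = (14 - 11)/(8 - 11) ≡ 3/14 mod 17. 14⁻¹ ≡ 11 (mod 17) since 14·11 = 154 ≡ 1, so λ ≡ 16.
  x = λ² - 11 - 8 = 256 - 19 ≡ 16; y = λ·(11 - 16) - 11 ≡ 11. → (16, 11)

(16, 11)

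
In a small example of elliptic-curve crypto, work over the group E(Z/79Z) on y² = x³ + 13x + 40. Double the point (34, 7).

(47, 73)

tangent at (34, 7): λ = (3·34² + 13)/(2·7) ≡ 5/14. 14⁻¹ ≡ 17 (mod 79), so λ ≡ 5·17 ≡ 6.
  x = λ² - 34 - 34 = 36 - 68 ≡ 47; y = λ·(34 - 47) - 7 ≡ 73. → (47, 73)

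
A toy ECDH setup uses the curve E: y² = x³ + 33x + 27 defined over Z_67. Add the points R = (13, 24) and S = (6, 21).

(14, 33)

(13, 24) + (6, 21). λ = (21 - 24)/(6 - 13) ≡ 64/60 mod 67. 60⁻¹ ≡ 19 (mod 67), so λ ≡ 10.
  x = λ² - 13 - 6 = 100 - 19 ≡ 14; y = λ·(13 - 14) - 24 ≡ 33. → (14, 33)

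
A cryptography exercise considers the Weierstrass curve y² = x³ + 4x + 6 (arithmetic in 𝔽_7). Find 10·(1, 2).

Write Q = (1, 2).
Double-and-add on 10 = (1010)₂. Start with Q = (1, 2) for the leading 1-bit.
double: tangent at (1, 2): λ = (3·1² + 4)/(2·2) ≡ 0/4. 4⁻¹ ≡ 2 (mod 7), so λ ≡ 0·2 ≡ 0.
  x = λ² - 1 - 1 = 0 - 2 ≡ 5; y = λ·(1 - 5) - 2 ≡ 5. → (5, 5)
double: tangent at (5, 5): λ = (3·5² + 4)/(2·5) ≡ 2/3. 3⁻¹ ≡ 5 (mod 7) since 3·5 = 15 ≡ 1, so λ ≡ 2·5 ≡ 3.
  x = λ² - 5 - 5 = 9 - 10 ≡ 6; y = λ·(5 - 6) - 5 ≡ 6. → (6, 6)
add Q: (6, 6) + (1, 2). λ = (2 - 6)/(1 - 6) ≡ 3/2 mod 7. 2⁻¹ ≡ 4 (mod 7), so λ ≡ 5.
  x = λ² - 6 - 1 = 25 - 7 ≡ 4; y = λ·(6 - 4) - 6 ≡ 4. → (4, 4)
double: tangent at (4, 4): λ = (3·4² + 4)/(2·4) ≡ 3/1. 1⁻¹ ≡ 1 (mod 7) since 1·1 = 1 ≡ 1, so λ ≡ 3·1 ≡ 3.
  x = λ² - 4 - 4 = 9 - 8 ≡ 1; y = λ·(4 - 1) - 4 ≡ 5. → (1, 5)

(1, 5)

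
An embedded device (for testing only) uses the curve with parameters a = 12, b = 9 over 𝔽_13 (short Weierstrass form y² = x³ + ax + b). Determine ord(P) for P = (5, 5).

5

2P: tangent at (5, 5): λ = (3·5² + 12)/(2·5) ≡ 9/10. 10⁻¹ ≡ 4 (mod 13) since 10·4 = 40 ≡ 1, so λ ≡ 9·4 ≡ 10.
  x = λ² - 5 - 5 = 100 - 10 ≡ 12; y = λ·(5 - 12) - 5 ≡ 3. → (12, 3)
3P: (12, 3) + (5, 5). λ = (5 - 3)/(5 - 12) ≡ 2/6 mod 13. 6⁻¹ ≡ 11 (mod 13) since 6·11 = 66 ≡ 1, so λ ≡ 9.
  x = λ² - 12 - 5 = 81 - 17 ≡ 12; y = λ·(12 - 12) - 3 ≡ 10. → (12, 10)
4P: (12, 10) + (5, 5). λ = (5 - 10)/(5 - 12) ≡ 8/6 mod 13. 6⁻¹ ≡ 11 (mod 13) since 6·11 = 66 ≡ 1, so λ ≡ 10.
  x = λ² - 12 - 5 = 100 - 17 ≡ 5; y = λ·(12 - 5) - 10 ≡ 8. → (5, 8)
5P: (5, 8) + (5, 5): same x and y₁ ≡ -y₂, so the sum is O.
5P = O, so the order is 5.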